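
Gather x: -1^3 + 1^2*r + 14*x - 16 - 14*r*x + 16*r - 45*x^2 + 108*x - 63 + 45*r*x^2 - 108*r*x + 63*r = 80*r + x^2*(45*r - 45) + x*(122 - 122*r) - 80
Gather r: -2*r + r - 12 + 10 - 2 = -r - 4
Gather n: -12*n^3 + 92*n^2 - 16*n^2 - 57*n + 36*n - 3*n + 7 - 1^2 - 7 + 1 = -12*n^3 + 76*n^2 - 24*n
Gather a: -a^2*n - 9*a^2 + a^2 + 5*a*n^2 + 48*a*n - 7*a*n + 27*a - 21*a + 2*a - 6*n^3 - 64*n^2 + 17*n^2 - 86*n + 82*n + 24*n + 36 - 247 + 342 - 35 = a^2*(-n - 8) + a*(5*n^2 + 41*n + 8) - 6*n^3 - 47*n^2 + 20*n + 96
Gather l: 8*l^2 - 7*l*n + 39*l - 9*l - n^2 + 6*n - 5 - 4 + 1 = 8*l^2 + l*(30 - 7*n) - n^2 + 6*n - 8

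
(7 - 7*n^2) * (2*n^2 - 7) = -14*n^4 + 63*n^2 - 49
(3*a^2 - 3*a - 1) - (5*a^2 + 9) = -2*a^2 - 3*a - 10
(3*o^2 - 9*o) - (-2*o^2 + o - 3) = 5*o^2 - 10*o + 3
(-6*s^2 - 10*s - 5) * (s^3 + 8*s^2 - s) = -6*s^5 - 58*s^4 - 79*s^3 - 30*s^2 + 5*s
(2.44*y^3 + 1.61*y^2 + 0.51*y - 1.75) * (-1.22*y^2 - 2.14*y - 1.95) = -2.9768*y^5 - 7.1858*y^4 - 8.8256*y^3 - 2.0959*y^2 + 2.7505*y + 3.4125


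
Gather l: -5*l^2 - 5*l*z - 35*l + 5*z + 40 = -5*l^2 + l*(-5*z - 35) + 5*z + 40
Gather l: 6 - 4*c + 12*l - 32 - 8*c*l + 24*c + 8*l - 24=20*c + l*(20 - 8*c) - 50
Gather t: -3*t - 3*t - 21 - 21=-6*t - 42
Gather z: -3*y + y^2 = y^2 - 3*y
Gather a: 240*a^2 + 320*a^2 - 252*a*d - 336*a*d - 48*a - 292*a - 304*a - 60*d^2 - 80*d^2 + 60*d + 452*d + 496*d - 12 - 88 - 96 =560*a^2 + a*(-588*d - 644) - 140*d^2 + 1008*d - 196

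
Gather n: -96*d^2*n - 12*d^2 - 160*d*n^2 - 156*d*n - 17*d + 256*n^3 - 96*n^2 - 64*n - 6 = -12*d^2 - 17*d + 256*n^3 + n^2*(-160*d - 96) + n*(-96*d^2 - 156*d - 64) - 6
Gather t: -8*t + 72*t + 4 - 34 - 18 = 64*t - 48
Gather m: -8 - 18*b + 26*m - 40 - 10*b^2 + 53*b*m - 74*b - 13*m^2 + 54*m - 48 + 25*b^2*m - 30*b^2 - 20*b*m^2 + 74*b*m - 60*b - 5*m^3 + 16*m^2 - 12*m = -40*b^2 - 152*b - 5*m^3 + m^2*(3 - 20*b) + m*(25*b^2 + 127*b + 68) - 96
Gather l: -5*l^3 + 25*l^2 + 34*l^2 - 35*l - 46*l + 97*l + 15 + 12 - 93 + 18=-5*l^3 + 59*l^2 + 16*l - 48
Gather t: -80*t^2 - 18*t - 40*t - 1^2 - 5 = -80*t^2 - 58*t - 6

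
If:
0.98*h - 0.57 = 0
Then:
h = 0.58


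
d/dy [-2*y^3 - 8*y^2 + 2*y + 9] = -6*y^2 - 16*y + 2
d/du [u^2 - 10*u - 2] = 2*u - 10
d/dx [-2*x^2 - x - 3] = -4*x - 1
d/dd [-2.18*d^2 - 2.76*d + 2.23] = -4.36*d - 2.76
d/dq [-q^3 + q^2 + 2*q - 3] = -3*q^2 + 2*q + 2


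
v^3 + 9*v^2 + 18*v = v*(v + 3)*(v + 6)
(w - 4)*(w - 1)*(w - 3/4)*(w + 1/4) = w^4 - 11*w^3/2 + 101*w^2/16 - 17*w/16 - 3/4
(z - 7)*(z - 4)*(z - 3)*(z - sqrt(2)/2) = z^4 - 14*z^3 - sqrt(2)*z^3/2 + 7*sqrt(2)*z^2 + 61*z^2 - 84*z - 61*sqrt(2)*z/2 + 42*sqrt(2)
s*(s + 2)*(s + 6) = s^3 + 8*s^2 + 12*s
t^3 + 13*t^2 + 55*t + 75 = (t + 3)*(t + 5)^2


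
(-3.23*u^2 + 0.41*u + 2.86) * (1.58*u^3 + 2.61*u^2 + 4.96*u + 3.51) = -5.1034*u^5 - 7.7825*u^4 - 10.4319*u^3 - 1.8391*u^2 + 15.6247*u + 10.0386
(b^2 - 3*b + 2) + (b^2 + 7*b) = 2*b^2 + 4*b + 2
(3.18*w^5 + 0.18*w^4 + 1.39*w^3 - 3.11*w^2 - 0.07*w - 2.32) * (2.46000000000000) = 7.8228*w^5 + 0.4428*w^4 + 3.4194*w^3 - 7.6506*w^2 - 0.1722*w - 5.7072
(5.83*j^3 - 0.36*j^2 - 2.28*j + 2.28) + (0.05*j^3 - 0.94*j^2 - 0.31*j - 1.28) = 5.88*j^3 - 1.3*j^2 - 2.59*j + 1.0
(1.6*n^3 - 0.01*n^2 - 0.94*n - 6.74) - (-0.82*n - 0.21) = 1.6*n^3 - 0.01*n^2 - 0.12*n - 6.53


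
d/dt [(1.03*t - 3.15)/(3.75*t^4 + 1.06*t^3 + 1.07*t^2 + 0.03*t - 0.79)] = (-11.5875*t^4 + 45.0664*t^3 + 8.9149*t^2 + 6.741*t - 0.7192)/(14.0625*t^8 + 7.95*t^7 + 9.1486*t^6 + 2.4934*t^5 - 4.7165*t^4 - 1.6106*t^3 - 1.6897*t^2 - 0.0474*t + 0.6241)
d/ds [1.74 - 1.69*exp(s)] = -1.69*exp(s)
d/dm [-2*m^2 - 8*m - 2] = -4*m - 8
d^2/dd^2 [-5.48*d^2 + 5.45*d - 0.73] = -10.9600000000000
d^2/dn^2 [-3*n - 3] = 0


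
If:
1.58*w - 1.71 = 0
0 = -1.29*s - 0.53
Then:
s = -0.41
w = 1.08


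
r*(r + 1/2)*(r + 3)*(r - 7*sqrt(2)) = r^4 - 7*sqrt(2)*r^3 + 7*r^3/2 - 49*sqrt(2)*r^2/2 + 3*r^2/2 - 21*sqrt(2)*r/2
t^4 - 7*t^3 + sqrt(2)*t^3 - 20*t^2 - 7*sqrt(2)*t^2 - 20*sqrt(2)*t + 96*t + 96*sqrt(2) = (t - 8)*(t - 3)*(t + 4)*(t + sqrt(2))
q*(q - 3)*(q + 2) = q^3 - q^2 - 6*q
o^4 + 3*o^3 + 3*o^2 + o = o*(o + 1)^3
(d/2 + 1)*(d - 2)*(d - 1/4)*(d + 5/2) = d^4/2 + 9*d^3/8 - 37*d^2/16 - 9*d/2 + 5/4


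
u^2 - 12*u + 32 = (u - 8)*(u - 4)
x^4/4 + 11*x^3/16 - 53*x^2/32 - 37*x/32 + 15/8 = (x/4 + 1)*(x - 3/2)*(x - 1)*(x + 5/4)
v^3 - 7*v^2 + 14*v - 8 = (v - 4)*(v - 2)*(v - 1)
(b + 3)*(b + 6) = b^2 + 9*b + 18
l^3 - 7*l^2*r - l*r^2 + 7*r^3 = (l - 7*r)*(l - r)*(l + r)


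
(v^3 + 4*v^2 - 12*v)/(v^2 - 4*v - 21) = v*(-v^2 - 4*v + 12)/(-v^2 + 4*v + 21)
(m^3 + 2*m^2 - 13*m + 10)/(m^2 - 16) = (m^3 + 2*m^2 - 13*m + 10)/(m^2 - 16)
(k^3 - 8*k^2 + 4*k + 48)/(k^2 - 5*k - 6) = (k^2 - 2*k - 8)/(k + 1)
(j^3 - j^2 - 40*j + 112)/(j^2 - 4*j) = j + 3 - 28/j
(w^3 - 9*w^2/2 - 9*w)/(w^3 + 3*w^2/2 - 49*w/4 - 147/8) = 4*w*(w - 6)/(4*w^2 - 49)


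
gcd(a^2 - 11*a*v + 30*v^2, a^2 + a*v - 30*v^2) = -a + 5*v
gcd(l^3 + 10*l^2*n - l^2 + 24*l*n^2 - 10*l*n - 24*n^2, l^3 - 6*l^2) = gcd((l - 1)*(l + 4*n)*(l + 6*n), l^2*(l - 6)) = 1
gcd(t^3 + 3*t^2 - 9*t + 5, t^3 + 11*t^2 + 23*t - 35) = t^2 + 4*t - 5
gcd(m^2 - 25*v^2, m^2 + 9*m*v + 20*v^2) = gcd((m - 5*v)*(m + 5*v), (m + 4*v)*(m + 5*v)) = m + 5*v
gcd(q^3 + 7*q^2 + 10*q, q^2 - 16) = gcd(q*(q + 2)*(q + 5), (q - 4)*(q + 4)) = 1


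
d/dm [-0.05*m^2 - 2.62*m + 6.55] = -0.1*m - 2.62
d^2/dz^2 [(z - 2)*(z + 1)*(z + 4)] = 6*z + 6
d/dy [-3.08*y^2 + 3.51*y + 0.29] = 3.51 - 6.16*y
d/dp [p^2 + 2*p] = 2*p + 2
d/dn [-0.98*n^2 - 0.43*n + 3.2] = -1.96*n - 0.43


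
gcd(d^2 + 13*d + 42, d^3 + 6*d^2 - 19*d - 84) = d + 7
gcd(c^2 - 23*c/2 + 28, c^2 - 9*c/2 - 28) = c - 8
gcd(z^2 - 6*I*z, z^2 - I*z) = z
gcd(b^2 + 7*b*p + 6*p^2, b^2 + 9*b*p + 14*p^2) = 1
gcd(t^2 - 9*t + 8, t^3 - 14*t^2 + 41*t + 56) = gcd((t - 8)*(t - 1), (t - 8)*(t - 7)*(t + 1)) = t - 8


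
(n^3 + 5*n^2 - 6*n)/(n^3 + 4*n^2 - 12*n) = (n - 1)/(n - 2)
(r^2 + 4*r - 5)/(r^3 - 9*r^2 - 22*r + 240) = (r - 1)/(r^2 - 14*r + 48)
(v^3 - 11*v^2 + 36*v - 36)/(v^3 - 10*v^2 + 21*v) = (v^2 - 8*v + 12)/(v*(v - 7))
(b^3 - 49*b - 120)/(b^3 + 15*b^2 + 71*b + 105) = (b - 8)/(b + 7)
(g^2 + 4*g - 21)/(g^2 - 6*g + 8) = (g^2 + 4*g - 21)/(g^2 - 6*g + 8)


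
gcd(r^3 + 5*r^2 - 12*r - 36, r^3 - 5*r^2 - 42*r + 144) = r^2 + 3*r - 18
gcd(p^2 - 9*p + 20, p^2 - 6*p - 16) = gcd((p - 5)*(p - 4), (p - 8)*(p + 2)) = 1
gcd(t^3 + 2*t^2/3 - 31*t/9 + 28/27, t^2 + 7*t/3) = t + 7/3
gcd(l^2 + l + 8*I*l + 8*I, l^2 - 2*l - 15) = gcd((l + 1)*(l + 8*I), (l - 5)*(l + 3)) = 1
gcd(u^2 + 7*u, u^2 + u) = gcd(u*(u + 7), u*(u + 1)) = u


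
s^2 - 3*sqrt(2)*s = s*(s - 3*sqrt(2))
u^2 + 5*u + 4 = (u + 1)*(u + 4)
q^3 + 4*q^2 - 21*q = q*(q - 3)*(q + 7)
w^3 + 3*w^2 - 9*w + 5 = (w - 1)^2*(w + 5)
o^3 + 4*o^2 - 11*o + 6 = (o - 1)^2*(o + 6)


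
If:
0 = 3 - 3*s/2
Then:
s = 2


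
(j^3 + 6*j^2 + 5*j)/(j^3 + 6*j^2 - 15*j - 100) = j*(j + 1)/(j^2 + j - 20)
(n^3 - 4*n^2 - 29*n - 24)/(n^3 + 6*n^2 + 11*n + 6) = (n - 8)/(n + 2)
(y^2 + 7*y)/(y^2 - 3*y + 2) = y*(y + 7)/(y^2 - 3*y + 2)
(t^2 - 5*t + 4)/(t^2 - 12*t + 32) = (t - 1)/(t - 8)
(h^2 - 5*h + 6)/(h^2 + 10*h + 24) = (h^2 - 5*h + 6)/(h^2 + 10*h + 24)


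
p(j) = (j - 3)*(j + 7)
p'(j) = 2*j + 4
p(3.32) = 3.30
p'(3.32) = 10.64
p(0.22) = -20.07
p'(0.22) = 4.44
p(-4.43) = -19.10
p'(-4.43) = -4.86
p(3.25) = 2.56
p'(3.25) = 10.50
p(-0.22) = -21.83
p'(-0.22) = 3.56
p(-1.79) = -24.96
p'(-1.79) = 0.42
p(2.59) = -3.93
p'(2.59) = 9.18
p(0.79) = -17.22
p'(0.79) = 5.58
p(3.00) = 0.00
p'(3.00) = 10.00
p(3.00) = 0.00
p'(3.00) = 10.00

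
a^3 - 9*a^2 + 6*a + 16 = (a - 8)*(a - 2)*(a + 1)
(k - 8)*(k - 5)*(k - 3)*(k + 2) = k^4 - 14*k^3 + 47*k^2 + 38*k - 240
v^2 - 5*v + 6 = (v - 3)*(v - 2)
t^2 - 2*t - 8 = (t - 4)*(t + 2)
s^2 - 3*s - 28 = (s - 7)*(s + 4)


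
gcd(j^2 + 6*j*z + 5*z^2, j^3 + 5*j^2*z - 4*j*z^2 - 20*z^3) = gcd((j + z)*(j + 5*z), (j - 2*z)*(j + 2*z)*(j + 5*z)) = j + 5*z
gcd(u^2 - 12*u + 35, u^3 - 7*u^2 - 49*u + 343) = u - 7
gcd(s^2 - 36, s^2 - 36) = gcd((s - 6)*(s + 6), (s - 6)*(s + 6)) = s^2 - 36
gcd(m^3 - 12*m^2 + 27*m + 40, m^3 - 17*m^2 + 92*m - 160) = m^2 - 13*m + 40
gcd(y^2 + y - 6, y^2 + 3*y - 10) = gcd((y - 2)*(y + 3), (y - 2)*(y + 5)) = y - 2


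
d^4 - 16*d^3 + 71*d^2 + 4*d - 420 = (d - 7)*(d - 6)*(d - 5)*(d + 2)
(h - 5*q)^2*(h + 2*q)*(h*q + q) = h^4*q - 8*h^3*q^2 + h^3*q + 5*h^2*q^3 - 8*h^2*q^2 + 50*h*q^4 + 5*h*q^3 + 50*q^4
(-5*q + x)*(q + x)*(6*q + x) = -30*q^3 - 29*q^2*x + 2*q*x^2 + x^3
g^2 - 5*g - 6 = (g - 6)*(g + 1)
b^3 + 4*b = b*(b - 2*I)*(b + 2*I)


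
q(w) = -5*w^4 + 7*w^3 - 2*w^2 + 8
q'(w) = -20*w^3 + 21*w^2 - 4*w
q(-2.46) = -291.42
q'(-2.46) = 434.66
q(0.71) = 8.23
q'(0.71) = 0.59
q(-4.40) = -2501.06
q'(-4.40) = 2127.84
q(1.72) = -6.06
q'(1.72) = -46.52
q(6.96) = -9461.75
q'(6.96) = -5753.64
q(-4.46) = -2631.18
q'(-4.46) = 2209.89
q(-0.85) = -0.35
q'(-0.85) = 30.86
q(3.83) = -703.95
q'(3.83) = -830.91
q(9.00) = -27856.00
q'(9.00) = -12915.00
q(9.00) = -27856.00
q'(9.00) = -12915.00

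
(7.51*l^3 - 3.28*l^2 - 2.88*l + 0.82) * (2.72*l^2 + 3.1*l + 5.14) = 20.4272*l^5 + 14.3594*l^4 + 20.5998*l^3 - 23.5568*l^2 - 12.2612*l + 4.2148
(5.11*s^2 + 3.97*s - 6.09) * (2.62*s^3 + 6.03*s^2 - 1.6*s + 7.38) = 13.3882*s^5 + 41.2147*s^4 - 0.192699999999995*s^3 - 5.3629*s^2 + 39.0426*s - 44.9442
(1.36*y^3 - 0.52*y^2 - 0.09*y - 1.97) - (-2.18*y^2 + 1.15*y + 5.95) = 1.36*y^3 + 1.66*y^2 - 1.24*y - 7.92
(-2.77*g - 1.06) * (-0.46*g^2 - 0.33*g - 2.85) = 1.2742*g^3 + 1.4017*g^2 + 8.2443*g + 3.021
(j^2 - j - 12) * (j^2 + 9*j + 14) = j^4 + 8*j^3 - 7*j^2 - 122*j - 168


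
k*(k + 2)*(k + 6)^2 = k^4 + 14*k^3 + 60*k^2 + 72*k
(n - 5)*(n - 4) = n^2 - 9*n + 20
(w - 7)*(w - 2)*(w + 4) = w^3 - 5*w^2 - 22*w + 56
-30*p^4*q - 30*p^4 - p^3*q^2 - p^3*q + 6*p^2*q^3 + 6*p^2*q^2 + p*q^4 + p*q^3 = (-2*p + q)*(3*p + q)*(5*p + q)*(p*q + p)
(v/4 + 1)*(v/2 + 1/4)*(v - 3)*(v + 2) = v^4/8 + 7*v^3/16 - 17*v^2/16 - 29*v/8 - 3/2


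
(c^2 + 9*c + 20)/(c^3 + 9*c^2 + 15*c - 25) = (c + 4)/(c^2 + 4*c - 5)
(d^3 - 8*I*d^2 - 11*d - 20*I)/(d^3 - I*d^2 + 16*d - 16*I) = (d^2 - 4*I*d + 5)/(d^2 + 3*I*d + 4)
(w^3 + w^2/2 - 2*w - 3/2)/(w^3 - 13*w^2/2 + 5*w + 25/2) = (2*w^2 - w - 3)/(2*w^2 - 15*w + 25)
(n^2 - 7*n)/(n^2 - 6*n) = (n - 7)/(n - 6)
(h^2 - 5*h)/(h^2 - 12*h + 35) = h/(h - 7)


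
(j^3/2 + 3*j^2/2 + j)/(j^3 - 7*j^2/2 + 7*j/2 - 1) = j*(j^2 + 3*j + 2)/(2*j^3 - 7*j^2 + 7*j - 2)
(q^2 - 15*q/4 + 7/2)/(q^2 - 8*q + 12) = (q - 7/4)/(q - 6)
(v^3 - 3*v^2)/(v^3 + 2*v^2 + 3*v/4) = 4*v*(v - 3)/(4*v^2 + 8*v + 3)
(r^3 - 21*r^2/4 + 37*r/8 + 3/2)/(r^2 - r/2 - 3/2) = (r^2 - 15*r/4 - 1)/(r + 1)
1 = 1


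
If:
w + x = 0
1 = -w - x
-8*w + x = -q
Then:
No Solution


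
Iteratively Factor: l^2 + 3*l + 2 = (l + 2)*(l + 1)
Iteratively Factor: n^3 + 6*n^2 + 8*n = (n)*(n^2 + 6*n + 8) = n*(n + 4)*(n + 2)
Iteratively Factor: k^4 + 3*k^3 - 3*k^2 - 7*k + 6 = (k - 1)*(k^3 + 4*k^2 + k - 6) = (k - 1)^2*(k^2 + 5*k + 6) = (k - 1)^2*(k + 3)*(k + 2)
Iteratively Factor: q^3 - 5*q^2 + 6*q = (q - 3)*(q^2 - 2*q) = q*(q - 3)*(q - 2)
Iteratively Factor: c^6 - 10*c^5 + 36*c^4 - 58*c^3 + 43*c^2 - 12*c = (c - 1)*(c^5 - 9*c^4 + 27*c^3 - 31*c^2 + 12*c) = (c - 4)*(c - 1)*(c^4 - 5*c^3 + 7*c^2 - 3*c) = (c - 4)*(c - 1)^2*(c^3 - 4*c^2 + 3*c) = (c - 4)*(c - 3)*(c - 1)^2*(c^2 - c) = c*(c - 4)*(c - 3)*(c - 1)^2*(c - 1)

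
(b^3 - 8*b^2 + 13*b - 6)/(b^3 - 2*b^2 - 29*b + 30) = (b - 1)/(b + 5)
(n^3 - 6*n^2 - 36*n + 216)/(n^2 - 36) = n - 6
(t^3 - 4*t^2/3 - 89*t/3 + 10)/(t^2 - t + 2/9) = 3*(t^2 - t - 30)/(3*t - 2)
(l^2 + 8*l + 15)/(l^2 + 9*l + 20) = (l + 3)/(l + 4)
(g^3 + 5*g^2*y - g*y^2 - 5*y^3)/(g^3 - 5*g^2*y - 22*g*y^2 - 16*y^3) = (-g^2 - 4*g*y + 5*y^2)/(-g^2 + 6*g*y + 16*y^2)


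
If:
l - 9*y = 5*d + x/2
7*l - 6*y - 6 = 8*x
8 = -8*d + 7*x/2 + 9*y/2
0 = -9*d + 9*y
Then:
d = 228/1225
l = 4706/1225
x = 3028/1225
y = 228/1225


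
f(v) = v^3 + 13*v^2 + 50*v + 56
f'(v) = 3*v^2 + 26*v + 50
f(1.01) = 120.79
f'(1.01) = 79.32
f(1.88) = 202.59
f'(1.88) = 109.48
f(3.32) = 401.89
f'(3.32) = 169.39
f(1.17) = 133.90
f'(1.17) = 84.53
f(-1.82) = 2.03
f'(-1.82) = 12.62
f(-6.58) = 4.96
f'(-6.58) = 8.81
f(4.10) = 548.45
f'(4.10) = 207.03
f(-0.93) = 19.94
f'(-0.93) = 28.41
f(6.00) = 1040.00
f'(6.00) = 314.00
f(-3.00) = -4.00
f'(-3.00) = -1.00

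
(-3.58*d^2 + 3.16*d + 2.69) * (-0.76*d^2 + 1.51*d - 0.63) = 2.7208*d^4 - 7.8074*d^3 + 4.9826*d^2 + 2.0711*d - 1.6947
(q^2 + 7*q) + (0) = q^2 + 7*q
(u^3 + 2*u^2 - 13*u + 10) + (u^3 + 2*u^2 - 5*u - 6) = 2*u^3 + 4*u^2 - 18*u + 4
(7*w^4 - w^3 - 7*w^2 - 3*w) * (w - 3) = 7*w^5 - 22*w^4 - 4*w^3 + 18*w^2 + 9*w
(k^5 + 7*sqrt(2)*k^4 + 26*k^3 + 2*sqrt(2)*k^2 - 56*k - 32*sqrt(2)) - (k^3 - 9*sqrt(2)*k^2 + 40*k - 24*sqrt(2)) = k^5 + 7*sqrt(2)*k^4 + 25*k^3 + 11*sqrt(2)*k^2 - 96*k - 8*sqrt(2)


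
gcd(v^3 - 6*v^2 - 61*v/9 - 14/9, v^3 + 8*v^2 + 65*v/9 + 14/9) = v^2 + v + 2/9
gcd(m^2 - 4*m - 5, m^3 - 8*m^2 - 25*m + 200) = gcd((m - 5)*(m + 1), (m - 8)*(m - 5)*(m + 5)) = m - 5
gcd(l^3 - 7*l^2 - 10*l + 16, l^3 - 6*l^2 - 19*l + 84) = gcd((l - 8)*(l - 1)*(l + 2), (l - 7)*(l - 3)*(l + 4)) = 1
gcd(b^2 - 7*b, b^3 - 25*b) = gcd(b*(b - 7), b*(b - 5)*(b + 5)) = b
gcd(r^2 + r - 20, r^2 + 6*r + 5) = r + 5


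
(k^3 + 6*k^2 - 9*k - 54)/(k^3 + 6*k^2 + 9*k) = (k^2 + 3*k - 18)/(k*(k + 3))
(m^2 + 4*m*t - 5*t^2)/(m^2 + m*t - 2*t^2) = (m + 5*t)/(m + 2*t)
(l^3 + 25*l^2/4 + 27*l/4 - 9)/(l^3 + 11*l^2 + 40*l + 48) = (l - 3/4)/(l + 4)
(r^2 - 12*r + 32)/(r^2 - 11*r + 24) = (r - 4)/(r - 3)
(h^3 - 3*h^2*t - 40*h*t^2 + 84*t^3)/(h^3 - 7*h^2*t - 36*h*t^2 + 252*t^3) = (-h + 2*t)/(-h + 6*t)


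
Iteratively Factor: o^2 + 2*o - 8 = (o - 2)*(o + 4)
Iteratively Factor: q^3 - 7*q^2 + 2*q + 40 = (q - 4)*(q^2 - 3*q - 10) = (q - 4)*(q + 2)*(q - 5)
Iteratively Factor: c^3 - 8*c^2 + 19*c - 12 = (c - 4)*(c^2 - 4*c + 3) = (c - 4)*(c - 3)*(c - 1)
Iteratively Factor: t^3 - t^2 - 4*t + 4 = (t - 1)*(t^2 - 4) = (t - 1)*(t + 2)*(t - 2)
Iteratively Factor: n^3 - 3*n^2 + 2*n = (n - 2)*(n^2 - n) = (n - 2)*(n - 1)*(n)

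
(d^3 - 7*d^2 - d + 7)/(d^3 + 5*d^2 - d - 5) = (d - 7)/(d + 5)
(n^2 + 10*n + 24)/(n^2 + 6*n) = (n + 4)/n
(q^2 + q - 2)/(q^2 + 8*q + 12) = (q - 1)/(q + 6)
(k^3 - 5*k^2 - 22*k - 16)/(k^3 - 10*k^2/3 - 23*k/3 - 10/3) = 3*(k^2 - 6*k - 16)/(3*k^2 - 13*k - 10)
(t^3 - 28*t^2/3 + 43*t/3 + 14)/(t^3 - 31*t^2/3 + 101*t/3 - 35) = (3*t^2 - 19*t - 14)/(3*t^2 - 22*t + 35)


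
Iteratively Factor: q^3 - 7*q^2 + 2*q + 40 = (q + 2)*(q^2 - 9*q + 20) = (q - 5)*(q + 2)*(q - 4)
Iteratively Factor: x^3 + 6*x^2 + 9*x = (x + 3)*(x^2 + 3*x) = x*(x + 3)*(x + 3)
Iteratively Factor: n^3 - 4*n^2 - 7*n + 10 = (n - 5)*(n^2 + n - 2) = (n - 5)*(n - 1)*(n + 2)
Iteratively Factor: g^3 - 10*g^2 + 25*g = (g - 5)*(g^2 - 5*g) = g*(g - 5)*(g - 5)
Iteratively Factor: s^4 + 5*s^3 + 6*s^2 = (s + 2)*(s^3 + 3*s^2) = s*(s + 2)*(s^2 + 3*s) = s*(s + 2)*(s + 3)*(s)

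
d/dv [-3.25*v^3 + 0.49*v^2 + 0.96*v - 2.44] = -9.75*v^2 + 0.98*v + 0.96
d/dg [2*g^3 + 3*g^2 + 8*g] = 6*g^2 + 6*g + 8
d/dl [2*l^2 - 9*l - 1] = 4*l - 9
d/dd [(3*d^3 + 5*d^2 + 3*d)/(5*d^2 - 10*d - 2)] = (15*d^4 - 60*d^3 - 83*d^2 - 20*d - 6)/(25*d^4 - 100*d^3 + 80*d^2 + 40*d + 4)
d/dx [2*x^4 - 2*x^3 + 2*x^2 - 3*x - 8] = 8*x^3 - 6*x^2 + 4*x - 3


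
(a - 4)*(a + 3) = a^2 - a - 12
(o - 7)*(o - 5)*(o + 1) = o^3 - 11*o^2 + 23*o + 35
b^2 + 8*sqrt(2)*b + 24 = (b + 2*sqrt(2))*(b + 6*sqrt(2))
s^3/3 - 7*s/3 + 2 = (s/3 + 1)*(s - 2)*(s - 1)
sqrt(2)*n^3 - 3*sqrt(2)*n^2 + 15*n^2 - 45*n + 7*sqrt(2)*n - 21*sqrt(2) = (n - 3)*(n + 7*sqrt(2))*(sqrt(2)*n + 1)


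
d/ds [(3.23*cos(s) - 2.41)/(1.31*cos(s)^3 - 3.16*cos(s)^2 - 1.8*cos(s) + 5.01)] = (8.4626*cos(s)^3 - 19.6781*cos(s)^2 + 15.2312*cos(s) - 11.8443)*sin(s)/(1.7161*cos(s)^6 - 8.2792*cos(s)^5 + 5.2696*cos(s)^4 + 24.5022*cos(s)^3 - 28.4232*cos(s)^2 - 18.036*cos(s) + 25.1001)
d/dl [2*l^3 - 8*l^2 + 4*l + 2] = 6*l^2 - 16*l + 4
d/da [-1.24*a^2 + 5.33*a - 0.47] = 5.33 - 2.48*a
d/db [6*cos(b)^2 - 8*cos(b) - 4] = 4*(2 - 3*cos(b))*sin(b)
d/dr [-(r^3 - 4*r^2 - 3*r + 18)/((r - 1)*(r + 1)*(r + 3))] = (-7*r^4 - 4*r^3 + 50*r^2 + 84*r - 27)/(r^6 + 6*r^5 + 7*r^4 - 12*r^3 - 17*r^2 + 6*r + 9)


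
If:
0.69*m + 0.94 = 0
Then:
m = -1.36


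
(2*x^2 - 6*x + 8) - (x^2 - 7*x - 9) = x^2 + x + 17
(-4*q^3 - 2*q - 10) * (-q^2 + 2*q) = 4*q^5 - 8*q^4 + 2*q^3 + 6*q^2 - 20*q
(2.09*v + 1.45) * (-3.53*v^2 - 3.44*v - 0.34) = -7.3777*v^3 - 12.3081*v^2 - 5.6986*v - 0.493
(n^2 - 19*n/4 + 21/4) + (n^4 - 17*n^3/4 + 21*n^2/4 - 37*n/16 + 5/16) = n^4 - 17*n^3/4 + 25*n^2/4 - 113*n/16 + 89/16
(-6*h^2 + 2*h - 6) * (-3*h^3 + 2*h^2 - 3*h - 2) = 18*h^5 - 18*h^4 + 40*h^3 - 6*h^2 + 14*h + 12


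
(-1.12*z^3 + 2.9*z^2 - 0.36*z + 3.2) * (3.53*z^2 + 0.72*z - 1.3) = -3.9536*z^5 + 9.4306*z^4 + 2.2732*z^3 + 7.2668*z^2 + 2.772*z - 4.16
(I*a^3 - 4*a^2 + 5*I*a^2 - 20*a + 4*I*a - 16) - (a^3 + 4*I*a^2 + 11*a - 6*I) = -a^3 + I*a^3 - 4*a^2 + I*a^2 - 31*a + 4*I*a - 16 + 6*I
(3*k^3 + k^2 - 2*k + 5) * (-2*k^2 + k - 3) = -6*k^5 + k^4 - 4*k^3 - 15*k^2 + 11*k - 15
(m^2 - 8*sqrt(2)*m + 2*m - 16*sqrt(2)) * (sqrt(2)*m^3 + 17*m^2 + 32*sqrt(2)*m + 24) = sqrt(2)*m^5 + m^4 + 2*sqrt(2)*m^4 - 104*sqrt(2)*m^3 + 2*m^3 - 488*m^2 - 208*sqrt(2)*m^2 - 976*m - 192*sqrt(2)*m - 384*sqrt(2)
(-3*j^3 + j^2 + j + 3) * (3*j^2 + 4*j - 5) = -9*j^5 - 9*j^4 + 22*j^3 + 8*j^2 + 7*j - 15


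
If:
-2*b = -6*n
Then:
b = 3*n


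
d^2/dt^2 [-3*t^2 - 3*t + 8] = -6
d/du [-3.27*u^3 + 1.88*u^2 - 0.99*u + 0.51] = -9.81*u^2 + 3.76*u - 0.99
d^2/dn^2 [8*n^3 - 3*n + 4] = 48*n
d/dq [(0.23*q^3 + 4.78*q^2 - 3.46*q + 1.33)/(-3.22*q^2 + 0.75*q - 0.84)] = (-0.7406*q^4 + 0.345000000000002*q^3 - 8.1358*q^2 + 0.534800000000001*q + 1.9089)/(10.3684*q^4 - 4.83*q^3 + 5.9721*q^2 - 1.26*q + 0.7056)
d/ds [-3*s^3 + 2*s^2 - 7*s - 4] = -9*s^2 + 4*s - 7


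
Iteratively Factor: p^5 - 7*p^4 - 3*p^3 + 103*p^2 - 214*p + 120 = (p - 1)*(p^4 - 6*p^3 - 9*p^2 + 94*p - 120) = (p - 2)*(p - 1)*(p^3 - 4*p^2 - 17*p + 60) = (p - 3)*(p - 2)*(p - 1)*(p^2 - p - 20) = (p - 3)*(p - 2)*(p - 1)*(p + 4)*(p - 5)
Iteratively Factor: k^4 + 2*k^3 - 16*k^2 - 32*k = (k)*(k^3 + 2*k^2 - 16*k - 32) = k*(k + 4)*(k^2 - 2*k - 8) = k*(k + 2)*(k + 4)*(k - 4)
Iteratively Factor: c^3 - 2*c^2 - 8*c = (c - 4)*(c^2 + 2*c) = (c - 4)*(c + 2)*(c)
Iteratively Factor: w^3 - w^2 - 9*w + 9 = (w - 1)*(w^2 - 9) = (w - 1)*(w + 3)*(w - 3)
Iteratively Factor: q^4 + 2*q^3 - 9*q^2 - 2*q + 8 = (q + 4)*(q^3 - 2*q^2 - q + 2) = (q - 1)*(q + 4)*(q^2 - q - 2) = (q - 2)*(q - 1)*(q + 4)*(q + 1)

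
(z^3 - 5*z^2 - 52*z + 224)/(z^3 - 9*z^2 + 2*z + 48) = (z^2 + 3*z - 28)/(z^2 - z - 6)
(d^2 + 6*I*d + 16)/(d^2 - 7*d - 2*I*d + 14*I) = (d + 8*I)/(d - 7)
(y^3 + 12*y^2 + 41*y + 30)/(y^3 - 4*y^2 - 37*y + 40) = (y^2 + 7*y + 6)/(y^2 - 9*y + 8)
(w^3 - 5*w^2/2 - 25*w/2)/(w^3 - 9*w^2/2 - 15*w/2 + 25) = w/(w - 2)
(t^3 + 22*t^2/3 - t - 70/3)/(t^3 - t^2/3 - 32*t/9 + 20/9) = 3*(t + 7)/(3*t - 2)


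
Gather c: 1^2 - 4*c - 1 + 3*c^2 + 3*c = 3*c^2 - c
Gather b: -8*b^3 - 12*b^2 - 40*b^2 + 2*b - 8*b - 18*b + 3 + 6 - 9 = -8*b^3 - 52*b^2 - 24*b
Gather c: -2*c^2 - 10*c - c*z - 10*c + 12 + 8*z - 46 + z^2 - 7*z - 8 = -2*c^2 + c*(-z - 20) + z^2 + z - 42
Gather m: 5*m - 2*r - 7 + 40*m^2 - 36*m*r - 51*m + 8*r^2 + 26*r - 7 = 40*m^2 + m*(-36*r - 46) + 8*r^2 + 24*r - 14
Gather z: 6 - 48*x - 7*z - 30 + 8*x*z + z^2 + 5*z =-48*x + z^2 + z*(8*x - 2) - 24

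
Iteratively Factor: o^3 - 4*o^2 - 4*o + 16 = (o - 2)*(o^2 - 2*o - 8) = (o - 2)*(o + 2)*(o - 4)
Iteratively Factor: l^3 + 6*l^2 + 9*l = (l)*(l^2 + 6*l + 9) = l*(l + 3)*(l + 3)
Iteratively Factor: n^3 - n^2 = (n)*(n^2 - n) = n*(n - 1)*(n)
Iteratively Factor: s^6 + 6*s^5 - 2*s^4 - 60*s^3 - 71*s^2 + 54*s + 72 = (s + 1)*(s^5 + 5*s^4 - 7*s^3 - 53*s^2 - 18*s + 72) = (s - 1)*(s + 1)*(s^4 + 6*s^3 - s^2 - 54*s - 72) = (s - 3)*(s - 1)*(s + 1)*(s^3 + 9*s^2 + 26*s + 24) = (s - 3)*(s - 1)*(s + 1)*(s + 4)*(s^2 + 5*s + 6) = (s - 3)*(s - 1)*(s + 1)*(s + 3)*(s + 4)*(s + 2)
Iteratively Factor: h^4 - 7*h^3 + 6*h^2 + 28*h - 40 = (h - 2)*(h^3 - 5*h^2 - 4*h + 20) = (h - 5)*(h - 2)*(h^2 - 4) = (h - 5)*(h - 2)*(h + 2)*(h - 2)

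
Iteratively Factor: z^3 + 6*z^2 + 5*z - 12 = (z + 4)*(z^2 + 2*z - 3) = (z - 1)*(z + 4)*(z + 3)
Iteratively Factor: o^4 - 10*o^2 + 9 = (o + 1)*(o^3 - o^2 - 9*o + 9) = (o - 3)*(o + 1)*(o^2 + 2*o - 3) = (o - 3)*(o - 1)*(o + 1)*(o + 3)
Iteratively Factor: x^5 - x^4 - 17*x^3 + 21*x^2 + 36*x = (x + 4)*(x^4 - 5*x^3 + 3*x^2 + 9*x) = (x - 3)*(x + 4)*(x^3 - 2*x^2 - 3*x) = (x - 3)^2*(x + 4)*(x^2 + x) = x*(x - 3)^2*(x + 4)*(x + 1)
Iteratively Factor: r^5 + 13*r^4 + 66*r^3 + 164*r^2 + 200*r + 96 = (r + 3)*(r^4 + 10*r^3 + 36*r^2 + 56*r + 32) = (r + 2)*(r + 3)*(r^3 + 8*r^2 + 20*r + 16) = (r + 2)^2*(r + 3)*(r^2 + 6*r + 8) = (r + 2)^2*(r + 3)*(r + 4)*(r + 2)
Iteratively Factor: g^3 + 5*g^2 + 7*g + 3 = (g + 1)*(g^2 + 4*g + 3) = (g + 1)^2*(g + 3)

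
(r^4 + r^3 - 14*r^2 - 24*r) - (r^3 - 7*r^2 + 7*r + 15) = r^4 - 7*r^2 - 31*r - 15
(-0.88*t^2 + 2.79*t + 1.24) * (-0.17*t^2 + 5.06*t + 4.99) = 0.1496*t^4 - 4.9271*t^3 + 9.5154*t^2 + 20.1965*t + 6.1876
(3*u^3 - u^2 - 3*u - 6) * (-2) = -6*u^3 + 2*u^2 + 6*u + 12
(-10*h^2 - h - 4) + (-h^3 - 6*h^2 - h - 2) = -h^3 - 16*h^2 - 2*h - 6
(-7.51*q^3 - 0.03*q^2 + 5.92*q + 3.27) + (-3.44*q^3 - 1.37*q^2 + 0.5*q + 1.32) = -10.95*q^3 - 1.4*q^2 + 6.42*q + 4.59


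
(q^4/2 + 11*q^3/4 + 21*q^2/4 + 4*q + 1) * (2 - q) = -q^5/2 - 7*q^4/4 + q^3/4 + 13*q^2/2 + 7*q + 2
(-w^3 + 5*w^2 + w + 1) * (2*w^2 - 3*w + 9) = -2*w^5 + 13*w^4 - 22*w^3 + 44*w^2 + 6*w + 9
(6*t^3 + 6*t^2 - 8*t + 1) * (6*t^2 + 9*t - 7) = 36*t^5 + 90*t^4 - 36*t^3 - 108*t^2 + 65*t - 7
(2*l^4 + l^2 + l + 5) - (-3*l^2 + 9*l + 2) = 2*l^4 + 4*l^2 - 8*l + 3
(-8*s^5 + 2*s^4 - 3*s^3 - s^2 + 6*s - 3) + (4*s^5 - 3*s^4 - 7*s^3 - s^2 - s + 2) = -4*s^5 - s^4 - 10*s^3 - 2*s^2 + 5*s - 1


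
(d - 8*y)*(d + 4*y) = d^2 - 4*d*y - 32*y^2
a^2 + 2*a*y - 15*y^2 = (a - 3*y)*(a + 5*y)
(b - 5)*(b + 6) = b^2 + b - 30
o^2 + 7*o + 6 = (o + 1)*(o + 6)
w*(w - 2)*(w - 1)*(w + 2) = w^4 - w^3 - 4*w^2 + 4*w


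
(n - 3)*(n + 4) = n^2 + n - 12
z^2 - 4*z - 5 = (z - 5)*(z + 1)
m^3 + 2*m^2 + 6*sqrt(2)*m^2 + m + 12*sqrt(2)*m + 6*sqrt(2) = (m + 1)^2*(m + 6*sqrt(2))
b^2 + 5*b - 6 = (b - 1)*(b + 6)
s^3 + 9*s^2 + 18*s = s*(s + 3)*(s + 6)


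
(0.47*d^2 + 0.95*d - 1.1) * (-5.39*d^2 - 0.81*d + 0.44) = -2.5333*d^4 - 5.5012*d^3 + 5.3663*d^2 + 1.309*d - 0.484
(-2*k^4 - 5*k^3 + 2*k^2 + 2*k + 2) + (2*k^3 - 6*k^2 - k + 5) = -2*k^4 - 3*k^3 - 4*k^2 + k + 7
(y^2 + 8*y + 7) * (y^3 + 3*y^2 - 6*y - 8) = y^5 + 11*y^4 + 25*y^3 - 35*y^2 - 106*y - 56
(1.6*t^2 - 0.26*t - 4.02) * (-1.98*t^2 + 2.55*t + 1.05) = -3.168*t^4 + 4.5948*t^3 + 8.9766*t^2 - 10.524*t - 4.221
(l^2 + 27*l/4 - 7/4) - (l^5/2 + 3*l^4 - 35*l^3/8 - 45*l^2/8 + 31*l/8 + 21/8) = -l^5/2 - 3*l^4 + 35*l^3/8 + 53*l^2/8 + 23*l/8 - 35/8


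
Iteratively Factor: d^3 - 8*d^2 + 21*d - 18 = (d - 3)*(d^2 - 5*d + 6) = (d - 3)^2*(d - 2)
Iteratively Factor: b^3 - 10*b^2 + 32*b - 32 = (b - 4)*(b^2 - 6*b + 8) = (b - 4)^2*(b - 2)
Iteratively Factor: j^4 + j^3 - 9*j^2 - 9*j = (j)*(j^3 + j^2 - 9*j - 9) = j*(j - 3)*(j^2 + 4*j + 3) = j*(j - 3)*(j + 3)*(j + 1)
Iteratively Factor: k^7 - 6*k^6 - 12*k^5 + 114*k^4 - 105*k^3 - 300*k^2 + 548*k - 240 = (k + 2)*(k^6 - 8*k^5 + 4*k^4 + 106*k^3 - 317*k^2 + 334*k - 120) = (k - 2)*(k + 2)*(k^5 - 6*k^4 - 8*k^3 + 90*k^2 - 137*k + 60) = (k - 2)*(k + 2)*(k + 4)*(k^4 - 10*k^3 + 32*k^2 - 38*k + 15) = (k - 2)*(k - 1)*(k + 2)*(k + 4)*(k^3 - 9*k^2 + 23*k - 15) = (k - 5)*(k - 2)*(k - 1)*(k + 2)*(k + 4)*(k^2 - 4*k + 3) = (k - 5)*(k - 3)*(k - 2)*(k - 1)*(k + 2)*(k + 4)*(k - 1)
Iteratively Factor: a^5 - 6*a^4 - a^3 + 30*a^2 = (a - 5)*(a^4 - a^3 - 6*a^2) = (a - 5)*(a + 2)*(a^3 - 3*a^2) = a*(a - 5)*(a + 2)*(a^2 - 3*a) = a*(a - 5)*(a - 3)*(a + 2)*(a)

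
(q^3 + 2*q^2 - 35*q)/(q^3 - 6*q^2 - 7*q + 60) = q*(q + 7)/(q^2 - q - 12)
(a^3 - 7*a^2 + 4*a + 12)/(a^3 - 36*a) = (a^2 - a - 2)/(a*(a + 6))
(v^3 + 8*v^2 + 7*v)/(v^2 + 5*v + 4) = v*(v + 7)/(v + 4)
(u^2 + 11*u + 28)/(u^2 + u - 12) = (u + 7)/(u - 3)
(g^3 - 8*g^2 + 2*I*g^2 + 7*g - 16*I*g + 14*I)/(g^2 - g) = g - 7 + 2*I - 14*I/g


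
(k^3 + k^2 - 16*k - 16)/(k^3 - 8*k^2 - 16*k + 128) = (k + 1)/(k - 8)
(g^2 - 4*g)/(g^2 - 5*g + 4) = g/(g - 1)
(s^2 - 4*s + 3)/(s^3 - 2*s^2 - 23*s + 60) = (s - 1)/(s^2 + s - 20)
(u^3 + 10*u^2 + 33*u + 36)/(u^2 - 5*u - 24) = (u^2 + 7*u + 12)/(u - 8)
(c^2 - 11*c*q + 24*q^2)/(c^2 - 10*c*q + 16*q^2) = (-c + 3*q)/(-c + 2*q)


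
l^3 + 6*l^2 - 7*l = l*(l - 1)*(l + 7)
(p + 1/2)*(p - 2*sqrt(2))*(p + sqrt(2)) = p^3 - sqrt(2)*p^2 + p^2/2 - 4*p - sqrt(2)*p/2 - 2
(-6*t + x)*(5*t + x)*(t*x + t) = -30*t^3*x - 30*t^3 - t^2*x^2 - t^2*x + t*x^3 + t*x^2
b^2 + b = b*(b + 1)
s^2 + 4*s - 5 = (s - 1)*(s + 5)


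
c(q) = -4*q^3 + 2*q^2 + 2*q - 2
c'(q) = -12*q^2 + 4*q + 2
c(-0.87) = 0.41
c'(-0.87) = -10.56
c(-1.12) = 3.89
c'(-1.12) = -17.53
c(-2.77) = 92.82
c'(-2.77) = -101.15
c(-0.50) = -2.00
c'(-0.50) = -3.00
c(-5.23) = 614.47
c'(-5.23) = -347.15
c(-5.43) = 686.52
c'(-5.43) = -373.54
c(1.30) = -4.81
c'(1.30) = -13.08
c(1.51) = -8.19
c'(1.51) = -19.32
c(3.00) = -86.00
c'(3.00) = -94.00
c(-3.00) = 118.00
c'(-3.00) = -118.00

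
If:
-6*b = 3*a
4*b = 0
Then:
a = 0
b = 0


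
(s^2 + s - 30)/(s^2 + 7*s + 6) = (s - 5)/(s + 1)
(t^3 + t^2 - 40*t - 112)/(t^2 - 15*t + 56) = (t^2 + 8*t + 16)/(t - 8)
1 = 1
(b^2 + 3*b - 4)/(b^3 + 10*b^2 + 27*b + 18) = (b^2 + 3*b - 4)/(b^3 + 10*b^2 + 27*b + 18)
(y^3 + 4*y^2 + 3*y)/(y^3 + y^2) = (y + 3)/y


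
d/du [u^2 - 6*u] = 2*u - 6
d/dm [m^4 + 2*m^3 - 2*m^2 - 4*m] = 4*m^3 + 6*m^2 - 4*m - 4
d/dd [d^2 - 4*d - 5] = 2*d - 4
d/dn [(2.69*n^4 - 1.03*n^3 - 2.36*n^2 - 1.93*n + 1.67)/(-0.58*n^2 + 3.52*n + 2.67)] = (-3.1204*n^5 + 29.0038*n^4 + 21.478*n^3 - 17.6769*n^2 - 10.6652*n - 11.0315)/(0.3364*n^4 - 4.0832*n^3 + 9.2932*n^2 + 18.7968*n + 7.1289)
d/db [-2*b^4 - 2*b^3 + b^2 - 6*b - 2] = -8*b^3 - 6*b^2 + 2*b - 6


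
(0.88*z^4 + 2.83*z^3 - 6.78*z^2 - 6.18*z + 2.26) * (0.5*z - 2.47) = 0.44*z^5 - 0.7586*z^4 - 10.3801*z^3 + 13.6566*z^2 + 16.3946*z - 5.5822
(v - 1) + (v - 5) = 2*v - 6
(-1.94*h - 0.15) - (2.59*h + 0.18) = -4.53*h - 0.33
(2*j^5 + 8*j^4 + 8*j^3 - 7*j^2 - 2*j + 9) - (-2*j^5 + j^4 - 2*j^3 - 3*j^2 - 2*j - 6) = 4*j^5 + 7*j^4 + 10*j^3 - 4*j^2 + 15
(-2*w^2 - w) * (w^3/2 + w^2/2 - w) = -w^5 - 3*w^4/2 + 3*w^3/2 + w^2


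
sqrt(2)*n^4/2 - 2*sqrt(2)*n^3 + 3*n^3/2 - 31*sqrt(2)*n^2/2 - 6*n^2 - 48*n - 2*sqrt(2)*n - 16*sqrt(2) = (n - 8)*(n + 4)*(n + sqrt(2)/2)*(sqrt(2)*n/2 + 1)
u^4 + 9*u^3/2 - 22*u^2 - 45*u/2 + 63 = (u - 3)*(u - 3/2)*(u + 2)*(u + 7)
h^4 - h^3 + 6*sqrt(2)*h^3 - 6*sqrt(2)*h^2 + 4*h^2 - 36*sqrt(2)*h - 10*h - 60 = (h - 3)*(h + 2)*(h + sqrt(2))*(h + 5*sqrt(2))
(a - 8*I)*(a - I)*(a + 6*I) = a^3 - 3*I*a^2 + 46*a - 48*I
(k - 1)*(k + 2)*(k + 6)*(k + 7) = k^4 + 14*k^3 + 53*k^2 + 16*k - 84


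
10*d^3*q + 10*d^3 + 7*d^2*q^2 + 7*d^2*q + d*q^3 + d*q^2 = (2*d + q)*(5*d + q)*(d*q + d)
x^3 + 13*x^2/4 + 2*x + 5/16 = (x + 1/4)*(x + 1/2)*(x + 5/2)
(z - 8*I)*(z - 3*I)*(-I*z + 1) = -I*z^3 - 10*z^2 + 13*I*z - 24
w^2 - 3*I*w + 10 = (w - 5*I)*(w + 2*I)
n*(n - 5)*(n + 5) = n^3 - 25*n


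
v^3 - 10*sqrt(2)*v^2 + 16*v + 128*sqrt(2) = (v - 8*sqrt(2))*(v - 4*sqrt(2))*(v + 2*sqrt(2))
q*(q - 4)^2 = q^3 - 8*q^2 + 16*q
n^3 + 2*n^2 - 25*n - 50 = (n - 5)*(n + 2)*(n + 5)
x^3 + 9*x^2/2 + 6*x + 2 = (x + 1/2)*(x + 2)^2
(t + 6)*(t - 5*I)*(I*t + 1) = I*t^3 + 6*t^2 + 6*I*t^2 + 36*t - 5*I*t - 30*I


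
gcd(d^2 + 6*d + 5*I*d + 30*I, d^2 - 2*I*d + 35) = d + 5*I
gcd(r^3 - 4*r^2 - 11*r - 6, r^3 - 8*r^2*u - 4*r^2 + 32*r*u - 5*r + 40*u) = r + 1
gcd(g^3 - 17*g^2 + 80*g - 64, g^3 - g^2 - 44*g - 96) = g - 8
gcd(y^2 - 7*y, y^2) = y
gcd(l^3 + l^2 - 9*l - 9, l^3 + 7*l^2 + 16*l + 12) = l + 3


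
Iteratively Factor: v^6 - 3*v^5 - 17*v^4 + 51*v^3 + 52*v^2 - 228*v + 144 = (v + 3)*(v^5 - 6*v^4 + v^3 + 48*v^2 - 92*v + 48) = (v - 4)*(v + 3)*(v^4 - 2*v^3 - 7*v^2 + 20*v - 12) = (v - 4)*(v - 2)*(v + 3)*(v^3 - 7*v + 6) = (v - 4)*(v - 2)^2*(v + 3)*(v^2 + 2*v - 3) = (v - 4)*(v - 2)^2*(v + 3)^2*(v - 1)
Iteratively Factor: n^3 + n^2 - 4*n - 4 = (n + 1)*(n^2 - 4) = (n + 1)*(n + 2)*(n - 2)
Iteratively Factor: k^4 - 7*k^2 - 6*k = (k)*(k^3 - 7*k - 6) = k*(k - 3)*(k^2 + 3*k + 2) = k*(k - 3)*(k + 2)*(k + 1)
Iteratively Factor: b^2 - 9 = (b - 3)*(b + 3)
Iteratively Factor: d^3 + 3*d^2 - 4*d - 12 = (d + 2)*(d^2 + d - 6) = (d - 2)*(d + 2)*(d + 3)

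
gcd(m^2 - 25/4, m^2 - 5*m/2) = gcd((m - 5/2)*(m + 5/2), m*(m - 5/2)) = m - 5/2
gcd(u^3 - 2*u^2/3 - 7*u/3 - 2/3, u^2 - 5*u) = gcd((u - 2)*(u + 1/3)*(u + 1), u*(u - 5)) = 1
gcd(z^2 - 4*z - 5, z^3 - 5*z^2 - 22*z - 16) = z + 1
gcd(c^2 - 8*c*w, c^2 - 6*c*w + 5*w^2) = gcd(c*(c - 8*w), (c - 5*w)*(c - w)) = 1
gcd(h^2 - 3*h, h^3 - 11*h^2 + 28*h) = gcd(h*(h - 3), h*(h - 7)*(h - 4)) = h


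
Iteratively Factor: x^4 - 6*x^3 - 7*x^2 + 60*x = (x - 5)*(x^3 - x^2 - 12*x) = (x - 5)*(x + 3)*(x^2 - 4*x) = x*(x - 5)*(x + 3)*(x - 4)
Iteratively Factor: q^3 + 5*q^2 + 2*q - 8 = (q + 4)*(q^2 + q - 2) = (q + 2)*(q + 4)*(q - 1)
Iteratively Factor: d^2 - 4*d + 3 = (d - 1)*(d - 3)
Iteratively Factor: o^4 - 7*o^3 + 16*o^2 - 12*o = (o - 2)*(o^3 - 5*o^2 + 6*o) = (o - 3)*(o - 2)*(o^2 - 2*o) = o*(o - 3)*(o - 2)*(o - 2)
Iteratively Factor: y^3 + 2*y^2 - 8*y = (y - 2)*(y^2 + 4*y) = y*(y - 2)*(y + 4)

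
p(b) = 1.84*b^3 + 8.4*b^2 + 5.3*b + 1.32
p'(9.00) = 603.62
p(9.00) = 2070.78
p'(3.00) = 105.38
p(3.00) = 142.50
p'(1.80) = 53.42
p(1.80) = 48.81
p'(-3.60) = 16.36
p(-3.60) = 5.26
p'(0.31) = 11.04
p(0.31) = 3.83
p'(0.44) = 13.76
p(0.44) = 5.43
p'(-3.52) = 14.56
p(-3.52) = 6.49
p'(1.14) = 31.63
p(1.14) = 21.00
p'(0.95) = 26.24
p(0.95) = 15.51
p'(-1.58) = -7.46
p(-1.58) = 6.66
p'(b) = 5.52*b^2 + 16.8*b + 5.3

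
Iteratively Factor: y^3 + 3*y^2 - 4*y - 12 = (y + 3)*(y^2 - 4) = (y - 2)*(y + 3)*(y + 2)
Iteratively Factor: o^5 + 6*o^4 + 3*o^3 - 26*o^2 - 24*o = (o + 1)*(o^4 + 5*o^3 - 2*o^2 - 24*o) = (o + 1)*(o + 3)*(o^3 + 2*o^2 - 8*o) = (o + 1)*(o + 3)*(o + 4)*(o^2 - 2*o) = (o - 2)*(o + 1)*(o + 3)*(o + 4)*(o)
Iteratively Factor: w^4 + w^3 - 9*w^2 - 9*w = (w + 1)*(w^3 - 9*w) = w*(w + 1)*(w^2 - 9) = w*(w + 1)*(w + 3)*(w - 3)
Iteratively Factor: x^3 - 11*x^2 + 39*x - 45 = (x - 3)*(x^2 - 8*x + 15) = (x - 3)^2*(x - 5)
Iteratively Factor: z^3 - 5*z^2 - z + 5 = (z - 5)*(z^2 - 1) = (z - 5)*(z + 1)*(z - 1)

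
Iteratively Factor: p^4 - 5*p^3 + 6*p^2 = (p)*(p^3 - 5*p^2 + 6*p) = p*(p - 2)*(p^2 - 3*p) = p^2*(p - 2)*(p - 3)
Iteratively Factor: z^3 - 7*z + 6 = (z + 3)*(z^2 - 3*z + 2) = (z - 1)*(z + 3)*(z - 2)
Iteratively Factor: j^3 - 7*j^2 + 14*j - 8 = (j - 2)*(j^2 - 5*j + 4) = (j - 4)*(j - 2)*(j - 1)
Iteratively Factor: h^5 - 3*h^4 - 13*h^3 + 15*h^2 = (h - 5)*(h^4 + 2*h^3 - 3*h^2) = (h - 5)*(h + 3)*(h^3 - h^2) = (h - 5)*(h - 1)*(h + 3)*(h^2) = h*(h - 5)*(h - 1)*(h + 3)*(h)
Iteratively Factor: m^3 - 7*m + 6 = (m - 1)*(m^2 + m - 6) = (m - 2)*(m - 1)*(m + 3)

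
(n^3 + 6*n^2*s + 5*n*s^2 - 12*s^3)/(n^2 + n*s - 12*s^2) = (-n^2 - 2*n*s + 3*s^2)/(-n + 3*s)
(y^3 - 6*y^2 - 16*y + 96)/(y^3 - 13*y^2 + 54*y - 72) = (y + 4)/(y - 3)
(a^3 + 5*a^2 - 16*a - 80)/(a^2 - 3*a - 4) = (a^2 + 9*a + 20)/(a + 1)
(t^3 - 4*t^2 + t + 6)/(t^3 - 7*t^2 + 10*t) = (t^2 - 2*t - 3)/(t*(t - 5))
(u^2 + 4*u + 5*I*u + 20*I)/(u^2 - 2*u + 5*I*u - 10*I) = (u + 4)/(u - 2)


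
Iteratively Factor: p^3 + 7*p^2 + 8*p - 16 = (p + 4)*(p^2 + 3*p - 4) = (p - 1)*(p + 4)*(p + 4)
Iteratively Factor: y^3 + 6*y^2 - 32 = (y + 4)*(y^2 + 2*y - 8) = (y - 2)*(y + 4)*(y + 4)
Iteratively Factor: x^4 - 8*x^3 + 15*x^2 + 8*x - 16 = (x - 4)*(x^3 - 4*x^2 - x + 4) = (x - 4)^2*(x^2 - 1) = (x - 4)^2*(x + 1)*(x - 1)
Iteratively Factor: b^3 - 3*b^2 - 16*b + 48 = (b - 3)*(b^2 - 16) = (b - 4)*(b - 3)*(b + 4)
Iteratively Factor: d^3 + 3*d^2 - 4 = (d + 2)*(d^2 + d - 2) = (d - 1)*(d + 2)*(d + 2)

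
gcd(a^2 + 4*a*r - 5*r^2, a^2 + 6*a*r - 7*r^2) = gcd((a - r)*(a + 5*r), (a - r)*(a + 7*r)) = -a + r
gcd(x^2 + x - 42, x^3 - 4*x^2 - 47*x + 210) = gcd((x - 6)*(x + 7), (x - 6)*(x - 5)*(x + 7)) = x^2 + x - 42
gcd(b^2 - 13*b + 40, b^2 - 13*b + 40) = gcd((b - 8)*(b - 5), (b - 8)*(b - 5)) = b^2 - 13*b + 40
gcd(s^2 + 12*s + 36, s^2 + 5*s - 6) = s + 6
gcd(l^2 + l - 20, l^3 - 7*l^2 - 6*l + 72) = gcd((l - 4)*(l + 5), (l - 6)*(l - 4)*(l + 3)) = l - 4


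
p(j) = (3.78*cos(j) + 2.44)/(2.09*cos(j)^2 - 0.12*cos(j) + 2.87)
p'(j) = (4.18*sin(j)*cos(j) - 0.12*sin(j))*(3.78*cos(j) + 2.44)/(2.09*cos(j)^2 - 0.12*cos(j) + 2.87)^2 - 3.78*sin(j)/(2.09*cos(j)^2 - 0.12*cos(j) + 2.87) = (7.9002*cos(j)^2 + 10.1992*cos(j) - 11.1414)*sin(j)/(4.3681*cos(j)^4 - 0.5016*cos(j)^3 + 12.011*cos(j)^2 - 0.6888*cos(j) + 8.2369)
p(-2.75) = -0.22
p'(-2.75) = 0.23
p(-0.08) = 1.29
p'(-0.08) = -0.02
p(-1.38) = 1.08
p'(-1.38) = 1.03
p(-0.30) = 1.30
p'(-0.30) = -0.08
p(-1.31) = 1.15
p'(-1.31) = 0.87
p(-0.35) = 1.30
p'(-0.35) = -0.09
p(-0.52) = 1.32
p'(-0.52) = -0.10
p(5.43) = 1.33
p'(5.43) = 0.06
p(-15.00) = -0.10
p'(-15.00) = 0.54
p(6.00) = 1.30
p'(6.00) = -0.08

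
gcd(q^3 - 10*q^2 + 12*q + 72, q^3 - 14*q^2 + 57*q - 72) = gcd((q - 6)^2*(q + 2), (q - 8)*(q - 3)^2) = 1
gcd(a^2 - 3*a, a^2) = a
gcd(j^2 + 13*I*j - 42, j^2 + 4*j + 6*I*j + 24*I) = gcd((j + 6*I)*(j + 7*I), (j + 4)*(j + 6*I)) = j + 6*I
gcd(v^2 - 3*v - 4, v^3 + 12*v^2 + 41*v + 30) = v + 1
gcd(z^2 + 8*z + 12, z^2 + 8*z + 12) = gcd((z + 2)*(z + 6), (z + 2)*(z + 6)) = z^2 + 8*z + 12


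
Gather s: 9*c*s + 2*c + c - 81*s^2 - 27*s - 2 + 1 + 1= 3*c - 81*s^2 + s*(9*c - 27)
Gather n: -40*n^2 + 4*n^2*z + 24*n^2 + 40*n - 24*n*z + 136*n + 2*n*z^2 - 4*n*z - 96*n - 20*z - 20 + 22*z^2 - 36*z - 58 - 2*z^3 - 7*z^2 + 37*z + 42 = n^2*(4*z - 16) + n*(2*z^2 - 28*z + 80) - 2*z^3 + 15*z^2 - 19*z - 36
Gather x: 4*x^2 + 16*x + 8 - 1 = 4*x^2 + 16*x + 7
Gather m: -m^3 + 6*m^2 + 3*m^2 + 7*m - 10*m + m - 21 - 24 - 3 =-m^3 + 9*m^2 - 2*m - 48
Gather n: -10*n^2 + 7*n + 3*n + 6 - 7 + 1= -10*n^2 + 10*n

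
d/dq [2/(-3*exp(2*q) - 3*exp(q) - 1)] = (12*exp(q) + 6)*exp(q)/(3*exp(2*q) + 3*exp(q) + 1)^2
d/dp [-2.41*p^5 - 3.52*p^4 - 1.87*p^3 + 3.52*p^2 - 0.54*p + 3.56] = -12.05*p^4 - 14.08*p^3 - 5.61*p^2 + 7.04*p - 0.54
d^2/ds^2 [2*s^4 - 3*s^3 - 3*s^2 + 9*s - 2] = 24*s^2 - 18*s - 6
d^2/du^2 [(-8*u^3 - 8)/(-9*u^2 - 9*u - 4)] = 48*(15*u^3 + 117*u^2 + 97*u + 15)/(729*u^6 + 2187*u^5 + 3159*u^4 + 2673*u^3 + 1404*u^2 + 432*u + 64)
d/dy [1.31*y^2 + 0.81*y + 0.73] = 2.62*y + 0.81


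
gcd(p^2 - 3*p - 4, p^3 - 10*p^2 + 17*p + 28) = p^2 - 3*p - 4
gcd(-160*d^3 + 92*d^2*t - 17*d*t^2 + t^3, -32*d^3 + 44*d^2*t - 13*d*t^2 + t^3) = 32*d^2 - 12*d*t + t^2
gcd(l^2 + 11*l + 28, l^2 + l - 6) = 1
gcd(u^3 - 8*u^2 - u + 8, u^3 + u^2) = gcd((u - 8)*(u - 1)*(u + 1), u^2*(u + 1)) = u + 1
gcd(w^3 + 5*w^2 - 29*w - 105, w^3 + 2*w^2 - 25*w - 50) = w - 5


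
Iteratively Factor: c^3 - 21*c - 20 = (c - 5)*(c^2 + 5*c + 4) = (c - 5)*(c + 4)*(c + 1)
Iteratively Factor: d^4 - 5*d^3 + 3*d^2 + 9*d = (d)*(d^3 - 5*d^2 + 3*d + 9) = d*(d + 1)*(d^2 - 6*d + 9) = d*(d - 3)*(d + 1)*(d - 3)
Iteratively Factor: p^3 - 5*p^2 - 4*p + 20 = (p - 5)*(p^2 - 4) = (p - 5)*(p - 2)*(p + 2)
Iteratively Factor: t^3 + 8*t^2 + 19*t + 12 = (t + 1)*(t^2 + 7*t + 12) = (t + 1)*(t + 3)*(t + 4)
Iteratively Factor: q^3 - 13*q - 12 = (q - 4)*(q^2 + 4*q + 3) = (q - 4)*(q + 3)*(q + 1)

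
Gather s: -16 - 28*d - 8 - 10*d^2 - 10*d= -10*d^2 - 38*d - 24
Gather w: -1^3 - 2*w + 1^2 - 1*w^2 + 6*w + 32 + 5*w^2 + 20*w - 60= 4*w^2 + 24*w - 28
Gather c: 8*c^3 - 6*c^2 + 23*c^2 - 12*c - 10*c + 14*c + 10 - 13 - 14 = 8*c^3 + 17*c^2 - 8*c - 17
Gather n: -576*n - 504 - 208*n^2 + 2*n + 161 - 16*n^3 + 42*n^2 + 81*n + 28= -16*n^3 - 166*n^2 - 493*n - 315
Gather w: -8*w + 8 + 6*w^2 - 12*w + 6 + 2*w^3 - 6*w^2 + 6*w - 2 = 2*w^3 - 14*w + 12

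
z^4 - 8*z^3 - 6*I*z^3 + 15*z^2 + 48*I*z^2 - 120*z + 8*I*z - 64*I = (z - 8)*(z - 8*I)*(z + I)^2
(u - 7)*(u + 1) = u^2 - 6*u - 7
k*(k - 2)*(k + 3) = k^3 + k^2 - 6*k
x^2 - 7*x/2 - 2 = (x - 4)*(x + 1/2)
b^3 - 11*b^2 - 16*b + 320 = (b - 8)^2*(b + 5)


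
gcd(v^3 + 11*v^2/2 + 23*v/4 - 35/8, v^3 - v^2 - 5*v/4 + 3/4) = v - 1/2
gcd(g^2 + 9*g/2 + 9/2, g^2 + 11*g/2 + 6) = g + 3/2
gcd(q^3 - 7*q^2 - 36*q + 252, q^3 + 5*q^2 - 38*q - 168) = q - 6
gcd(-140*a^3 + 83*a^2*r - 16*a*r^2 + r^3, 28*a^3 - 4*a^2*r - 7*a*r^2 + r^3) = -7*a + r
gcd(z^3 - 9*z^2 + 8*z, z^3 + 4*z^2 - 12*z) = z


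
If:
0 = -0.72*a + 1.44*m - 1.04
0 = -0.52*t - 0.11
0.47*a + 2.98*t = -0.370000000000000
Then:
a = 0.55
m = 1.00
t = -0.21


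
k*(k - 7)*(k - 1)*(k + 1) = k^4 - 7*k^3 - k^2 + 7*k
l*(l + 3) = l^2 + 3*l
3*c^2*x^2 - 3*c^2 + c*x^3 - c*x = (3*c + x)*(x - 1)*(c*x + c)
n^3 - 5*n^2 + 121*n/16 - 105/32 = (n - 5/2)*(n - 7/4)*(n - 3/4)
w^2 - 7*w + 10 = (w - 5)*(w - 2)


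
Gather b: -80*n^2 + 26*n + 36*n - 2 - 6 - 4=-80*n^2 + 62*n - 12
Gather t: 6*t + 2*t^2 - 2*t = 2*t^2 + 4*t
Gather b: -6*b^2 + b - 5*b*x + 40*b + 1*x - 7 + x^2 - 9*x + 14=-6*b^2 + b*(41 - 5*x) + x^2 - 8*x + 7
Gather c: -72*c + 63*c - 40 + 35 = -9*c - 5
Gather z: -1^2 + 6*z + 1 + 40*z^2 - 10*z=40*z^2 - 4*z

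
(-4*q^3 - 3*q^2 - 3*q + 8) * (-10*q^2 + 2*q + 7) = 40*q^5 + 22*q^4 - 4*q^3 - 107*q^2 - 5*q + 56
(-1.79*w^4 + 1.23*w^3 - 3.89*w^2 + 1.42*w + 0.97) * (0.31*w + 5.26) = -0.5549*w^5 - 9.0341*w^4 + 5.2639*w^3 - 20.0212*w^2 + 7.7699*w + 5.1022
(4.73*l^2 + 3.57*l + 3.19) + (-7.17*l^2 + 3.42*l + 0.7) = -2.44*l^2 + 6.99*l + 3.89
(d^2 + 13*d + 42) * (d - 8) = d^3 + 5*d^2 - 62*d - 336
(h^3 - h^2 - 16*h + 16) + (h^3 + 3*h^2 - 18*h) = 2*h^3 + 2*h^2 - 34*h + 16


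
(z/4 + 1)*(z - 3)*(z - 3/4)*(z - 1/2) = z^4/4 - z^3/16 - 103*z^2/32 + 123*z/32 - 9/8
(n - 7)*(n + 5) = n^2 - 2*n - 35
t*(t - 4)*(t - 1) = t^3 - 5*t^2 + 4*t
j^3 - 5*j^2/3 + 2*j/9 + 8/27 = (j - 4/3)*(j - 2/3)*(j + 1/3)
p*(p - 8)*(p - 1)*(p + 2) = p^4 - 7*p^3 - 10*p^2 + 16*p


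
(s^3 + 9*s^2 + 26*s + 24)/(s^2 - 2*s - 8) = (s^2 + 7*s + 12)/(s - 4)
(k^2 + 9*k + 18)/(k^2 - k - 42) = (k + 3)/(k - 7)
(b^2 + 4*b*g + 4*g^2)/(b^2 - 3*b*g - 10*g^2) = (b + 2*g)/(b - 5*g)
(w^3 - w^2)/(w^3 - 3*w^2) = (w - 1)/(w - 3)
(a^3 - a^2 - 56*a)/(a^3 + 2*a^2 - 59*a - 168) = a/(a + 3)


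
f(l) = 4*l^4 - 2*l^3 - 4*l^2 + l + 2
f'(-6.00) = -3623.00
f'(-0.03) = 1.23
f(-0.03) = 1.97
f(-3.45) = 599.75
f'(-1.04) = -15.17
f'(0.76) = -1.52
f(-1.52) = 19.61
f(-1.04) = 3.56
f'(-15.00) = -55229.00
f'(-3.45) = -699.83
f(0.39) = 1.76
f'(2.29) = 143.36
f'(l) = 16*l^3 - 6*l^2 - 8*l + 1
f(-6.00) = 5468.00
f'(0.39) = -2.08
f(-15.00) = 208337.00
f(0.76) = 0.91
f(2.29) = 69.30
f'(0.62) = -2.45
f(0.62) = 1.20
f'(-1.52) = -56.89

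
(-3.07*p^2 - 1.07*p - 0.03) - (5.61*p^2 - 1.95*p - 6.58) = -8.68*p^2 + 0.88*p + 6.55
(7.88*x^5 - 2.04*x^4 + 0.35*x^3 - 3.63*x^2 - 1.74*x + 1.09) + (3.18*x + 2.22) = 7.88*x^5 - 2.04*x^4 + 0.35*x^3 - 3.63*x^2 + 1.44*x + 3.31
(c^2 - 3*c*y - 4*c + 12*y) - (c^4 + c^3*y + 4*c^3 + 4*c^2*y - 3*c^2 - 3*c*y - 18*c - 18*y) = -c^4 - c^3*y - 4*c^3 - 4*c^2*y + 4*c^2 + 14*c + 30*y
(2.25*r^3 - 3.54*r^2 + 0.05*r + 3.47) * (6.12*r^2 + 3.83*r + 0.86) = 13.77*r^5 - 13.0473*r^4 - 11.3172*r^3 + 18.3835*r^2 + 13.3331*r + 2.9842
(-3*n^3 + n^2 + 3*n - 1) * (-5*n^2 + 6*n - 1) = 15*n^5 - 23*n^4 - 6*n^3 + 22*n^2 - 9*n + 1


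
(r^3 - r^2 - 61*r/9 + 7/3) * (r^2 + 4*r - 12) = r^5 + 3*r^4 - 205*r^3/9 - 115*r^2/9 + 272*r/3 - 28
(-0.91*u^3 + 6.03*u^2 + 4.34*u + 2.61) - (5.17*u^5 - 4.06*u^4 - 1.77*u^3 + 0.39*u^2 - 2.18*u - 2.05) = -5.17*u^5 + 4.06*u^4 + 0.86*u^3 + 5.64*u^2 + 6.52*u + 4.66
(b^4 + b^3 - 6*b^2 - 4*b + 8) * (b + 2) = b^5 + 3*b^4 - 4*b^3 - 16*b^2 + 16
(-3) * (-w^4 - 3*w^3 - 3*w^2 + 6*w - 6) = 3*w^4 + 9*w^3 + 9*w^2 - 18*w + 18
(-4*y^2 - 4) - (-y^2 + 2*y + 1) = -3*y^2 - 2*y - 5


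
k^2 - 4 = (k - 2)*(k + 2)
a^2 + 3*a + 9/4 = (a + 3/2)^2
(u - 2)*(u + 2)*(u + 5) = u^3 + 5*u^2 - 4*u - 20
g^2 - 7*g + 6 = (g - 6)*(g - 1)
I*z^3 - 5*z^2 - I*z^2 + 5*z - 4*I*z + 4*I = (z + I)*(z + 4*I)*(I*z - I)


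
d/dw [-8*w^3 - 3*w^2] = 6*w*(-4*w - 1)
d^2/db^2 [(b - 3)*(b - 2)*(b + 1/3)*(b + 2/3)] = 12*b^2 - 24*b + 22/9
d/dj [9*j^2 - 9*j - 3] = 18*j - 9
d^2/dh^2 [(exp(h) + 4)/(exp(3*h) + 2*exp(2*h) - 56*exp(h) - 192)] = (4*exp(3*h) - 6*exp(2*h) + 196*exp(h) - 96)*exp(h)/(exp(6*h) - 6*exp(5*h) - 132*exp(4*h) + 568*exp(3*h) + 6336*exp(2*h) - 13824*exp(h) - 110592)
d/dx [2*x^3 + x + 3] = 6*x^2 + 1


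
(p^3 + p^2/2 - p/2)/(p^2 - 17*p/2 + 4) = p*(p + 1)/(p - 8)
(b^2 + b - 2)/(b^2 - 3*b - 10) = (b - 1)/(b - 5)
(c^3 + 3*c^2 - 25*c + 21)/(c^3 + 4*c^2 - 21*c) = (c - 1)/c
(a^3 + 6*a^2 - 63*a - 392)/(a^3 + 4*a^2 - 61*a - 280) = (a + 7)/(a + 5)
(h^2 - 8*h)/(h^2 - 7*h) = (h - 8)/(h - 7)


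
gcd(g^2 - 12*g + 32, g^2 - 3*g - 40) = g - 8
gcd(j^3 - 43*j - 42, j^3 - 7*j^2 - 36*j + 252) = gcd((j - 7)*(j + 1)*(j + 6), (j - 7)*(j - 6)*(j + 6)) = j^2 - j - 42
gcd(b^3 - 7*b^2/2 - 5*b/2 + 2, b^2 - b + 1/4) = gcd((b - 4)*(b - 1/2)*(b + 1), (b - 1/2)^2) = b - 1/2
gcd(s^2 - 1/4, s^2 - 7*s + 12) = 1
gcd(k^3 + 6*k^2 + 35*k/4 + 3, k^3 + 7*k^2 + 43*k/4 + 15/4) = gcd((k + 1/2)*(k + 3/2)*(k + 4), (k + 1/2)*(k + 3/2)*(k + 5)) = k^2 + 2*k + 3/4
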